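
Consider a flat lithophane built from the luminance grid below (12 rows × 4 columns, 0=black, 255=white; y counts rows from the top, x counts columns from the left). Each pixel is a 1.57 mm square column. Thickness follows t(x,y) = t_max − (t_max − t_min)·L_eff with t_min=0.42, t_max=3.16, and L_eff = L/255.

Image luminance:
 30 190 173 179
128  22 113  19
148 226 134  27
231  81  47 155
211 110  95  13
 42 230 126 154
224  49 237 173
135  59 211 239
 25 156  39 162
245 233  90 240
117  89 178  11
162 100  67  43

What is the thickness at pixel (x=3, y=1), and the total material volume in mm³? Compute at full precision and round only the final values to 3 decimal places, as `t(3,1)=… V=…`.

span = t_max - t_min = 3.16 - 0.42 = 2.740
L(3,1) = 19, L_eff = 19/255 = 0.074510
t(3,1) = 3.16 - 2.740·0.074510 = 2.956
Σt over all 12·4 pixels = 181484/2125 ≈ 85.4042353
V = pitch²·Σt = 1.57²·181484/2125 = 210.513

t(3,1)=2.956 V=210.513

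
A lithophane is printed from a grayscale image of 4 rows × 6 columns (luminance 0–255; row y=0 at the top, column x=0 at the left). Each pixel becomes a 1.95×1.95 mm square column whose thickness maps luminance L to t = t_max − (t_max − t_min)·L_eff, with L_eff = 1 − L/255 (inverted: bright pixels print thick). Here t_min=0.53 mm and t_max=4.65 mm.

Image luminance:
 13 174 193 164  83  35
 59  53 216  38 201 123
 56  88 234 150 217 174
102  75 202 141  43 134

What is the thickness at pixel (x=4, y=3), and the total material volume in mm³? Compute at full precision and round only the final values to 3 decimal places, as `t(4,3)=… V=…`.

span = t_max - t_min = 4.65 - 0.53 = 4.120
L(4,3) = 43, L_eff = 1 - 43/255 = 0.831373 (inverted)
t(4,3) = 4.65 - 4.120·0.831373 = 1.225
Σt over all 4·6 pixels = 386794/6375 ≈ 60.6735686
V = pitch²·Σt = 1.95²·386794/6375 = 230.711

t(4,3)=1.225 V=230.711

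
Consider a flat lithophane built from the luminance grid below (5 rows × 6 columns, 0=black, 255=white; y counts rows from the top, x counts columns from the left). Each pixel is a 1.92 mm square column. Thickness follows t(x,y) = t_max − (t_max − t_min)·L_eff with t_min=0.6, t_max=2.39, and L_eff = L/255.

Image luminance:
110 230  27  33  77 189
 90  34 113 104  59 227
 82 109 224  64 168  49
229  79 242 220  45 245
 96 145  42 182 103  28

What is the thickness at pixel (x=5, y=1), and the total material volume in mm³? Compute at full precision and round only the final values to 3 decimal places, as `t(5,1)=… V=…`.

t(5,1)=0.797 V=169.993

span = t_max - t_min = 2.39 - 0.6 = 1.790
L(5,1) = 227, L_eff = 227/255 = 0.890196
t(5,1) = 2.39 - 1.790·0.890196 = 0.797
Σt over all 5·6 pixels = 78393/1700 ≈ 46.1135294
V = pitch²·Σt = 1.92²·78393/1700 = 169.993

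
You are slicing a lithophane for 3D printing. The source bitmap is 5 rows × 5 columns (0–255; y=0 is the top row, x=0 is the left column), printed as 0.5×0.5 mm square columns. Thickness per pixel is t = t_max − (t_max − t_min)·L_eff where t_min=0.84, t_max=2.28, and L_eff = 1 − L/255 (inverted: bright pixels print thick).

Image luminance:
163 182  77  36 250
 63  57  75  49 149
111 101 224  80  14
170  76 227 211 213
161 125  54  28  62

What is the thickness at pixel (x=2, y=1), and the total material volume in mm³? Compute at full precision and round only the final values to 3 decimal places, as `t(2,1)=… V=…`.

span = t_max - t_min = 2.28 - 0.84 = 1.440
L(2,1) = 75, L_eff = 1 - 75/255 = 0.705882 (inverted)
t(2,1) = 2.28 - 1.440·0.705882 = 1.264
Σt over all 5·5 pixels = 37.704
V = pitch²·Σt = 0.5²·37.704 = 9.426

t(2,1)=1.264 V=9.426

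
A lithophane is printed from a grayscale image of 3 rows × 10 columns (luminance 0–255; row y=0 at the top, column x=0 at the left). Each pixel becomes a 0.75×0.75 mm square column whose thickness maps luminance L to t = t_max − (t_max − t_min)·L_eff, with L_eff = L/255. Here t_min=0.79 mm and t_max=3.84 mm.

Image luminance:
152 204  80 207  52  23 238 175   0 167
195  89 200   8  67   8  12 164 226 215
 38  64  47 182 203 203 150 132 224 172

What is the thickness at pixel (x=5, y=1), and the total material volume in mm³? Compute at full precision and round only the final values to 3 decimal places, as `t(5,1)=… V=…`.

t(5,1)=3.744 V=38.581

span = t_max - t_min = 3.84 - 0.79 = 3.050
L(5,1) = 8, L_eff = 8/255 = 0.031373
t(5,1) = 3.84 - 3.050·0.031373 = 3.744
Σt over all 3·10 pixels = 116601/1700 ≈ 68.5888235
V = pitch²·Σt = 0.75²·116601/1700 = 38.581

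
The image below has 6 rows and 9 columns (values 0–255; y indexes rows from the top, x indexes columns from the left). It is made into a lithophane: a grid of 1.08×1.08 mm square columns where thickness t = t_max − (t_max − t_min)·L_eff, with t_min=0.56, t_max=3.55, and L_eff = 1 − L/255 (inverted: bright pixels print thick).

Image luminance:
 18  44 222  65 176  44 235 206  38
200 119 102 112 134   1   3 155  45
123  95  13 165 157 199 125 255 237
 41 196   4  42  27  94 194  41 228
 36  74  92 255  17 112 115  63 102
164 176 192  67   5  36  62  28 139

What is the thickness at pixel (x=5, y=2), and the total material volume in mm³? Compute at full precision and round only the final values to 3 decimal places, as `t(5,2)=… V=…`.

t(5,2)=2.893 V=115.827

span = t_max - t_min = 3.55 - 0.56 = 2.990
L(5,2) = 199, L_eff = 1 - 199/255 = 0.219608 (inverted)
t(5,2) = 3.55 - 2.990·0.219608 = 2.893
Σt over all 6·9 pixels = 253223/2550 ≈ 99.3031373
V = pitch²·Σt = 1.08²·253223/2550 = 115.827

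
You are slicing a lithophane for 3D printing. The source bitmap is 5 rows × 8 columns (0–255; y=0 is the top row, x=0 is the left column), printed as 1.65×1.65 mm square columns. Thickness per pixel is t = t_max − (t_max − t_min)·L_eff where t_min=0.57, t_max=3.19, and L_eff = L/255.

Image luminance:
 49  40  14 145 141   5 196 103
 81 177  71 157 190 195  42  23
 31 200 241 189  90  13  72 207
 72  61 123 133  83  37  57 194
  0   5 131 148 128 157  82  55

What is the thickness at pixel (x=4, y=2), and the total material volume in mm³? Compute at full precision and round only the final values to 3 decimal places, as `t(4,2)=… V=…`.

t(4,2)=2.265 V=231.641

span = t_max - t_min = 3.19 - 0.57 = 2.620
L(4,2) = 90, L_eff = 90/255 = 0.352941
t(4,2) = 3.19 - 2.620·0.352941 = 2.265
Σt over all 5·8 pixels = 542411/6375 ≈ 85.0840784
V = pitch²·Σt = 1.65²·542411/6375 = 231.641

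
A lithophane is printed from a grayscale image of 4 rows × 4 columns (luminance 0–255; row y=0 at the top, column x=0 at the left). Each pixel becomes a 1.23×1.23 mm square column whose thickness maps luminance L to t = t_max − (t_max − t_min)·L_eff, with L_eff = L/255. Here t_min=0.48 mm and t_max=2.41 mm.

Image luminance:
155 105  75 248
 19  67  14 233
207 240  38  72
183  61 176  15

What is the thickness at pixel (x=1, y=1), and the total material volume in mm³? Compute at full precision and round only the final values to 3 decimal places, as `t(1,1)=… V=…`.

span = t_max - t_min = 2.41 - 0.48 = 1.930
L(1,1) = 67, L_eff = 67/255 = 0.262745
t(1,1) = 2.41 - 1.930·0.262745 = 1.903
Σt over all 4·4 pixels = 51253/2125 ≈ 24.1190588
V = pitch²·Σt = 1.23²·51253/2125 = 36.490

t(1,1)=1.903 V=36.490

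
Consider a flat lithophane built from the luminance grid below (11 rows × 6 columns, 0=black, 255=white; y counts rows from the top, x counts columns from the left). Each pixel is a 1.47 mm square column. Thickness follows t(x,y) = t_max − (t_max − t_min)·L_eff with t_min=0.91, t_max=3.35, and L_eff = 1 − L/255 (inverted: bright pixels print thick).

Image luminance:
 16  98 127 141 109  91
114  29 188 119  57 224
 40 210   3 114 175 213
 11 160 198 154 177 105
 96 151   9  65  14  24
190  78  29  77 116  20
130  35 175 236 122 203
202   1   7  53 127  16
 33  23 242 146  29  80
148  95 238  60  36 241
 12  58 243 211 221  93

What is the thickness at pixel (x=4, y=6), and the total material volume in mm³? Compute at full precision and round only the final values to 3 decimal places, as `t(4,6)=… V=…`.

span = t_max - t_min = 3.35 - 0.91 = 2.440
L(4,6) = 122, L_eff = 1 - 122/255 = 0.521569 (inverted)
t(4,6) = 3.35 - 2.440·0.521569 = 2.077
Σt over all 11·6 pixels = 1651241/12750 ≈ 129.5090980
V = pitch²·Σt = 1.47²·1651241/12750 = 279.856

t(4,6)=2.077 V=279.856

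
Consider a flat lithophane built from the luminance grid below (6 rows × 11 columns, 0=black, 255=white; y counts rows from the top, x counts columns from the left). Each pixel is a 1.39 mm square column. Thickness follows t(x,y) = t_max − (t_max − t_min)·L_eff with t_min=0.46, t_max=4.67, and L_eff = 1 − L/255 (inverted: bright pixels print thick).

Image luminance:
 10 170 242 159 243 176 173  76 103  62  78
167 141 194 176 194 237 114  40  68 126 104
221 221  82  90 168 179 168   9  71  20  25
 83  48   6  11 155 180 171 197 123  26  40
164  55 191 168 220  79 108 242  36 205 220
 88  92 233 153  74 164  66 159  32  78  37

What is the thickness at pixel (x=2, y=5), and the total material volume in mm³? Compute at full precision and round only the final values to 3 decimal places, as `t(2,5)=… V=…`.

span = t_max - t_min = 4.67 - 0.46 = 4.210
L(2,5) = 233, L_eff = 1 - 233/255 = 0.086275 (inverted)
t(2,5) = 4.67 - 4.210·0.086275 = 4.307
Σt over all 6·11 pixels = 165.922
V = pitch²·Σt = 1.39²·165.922 = 320.578

t(2,5)=4.307 V=320.578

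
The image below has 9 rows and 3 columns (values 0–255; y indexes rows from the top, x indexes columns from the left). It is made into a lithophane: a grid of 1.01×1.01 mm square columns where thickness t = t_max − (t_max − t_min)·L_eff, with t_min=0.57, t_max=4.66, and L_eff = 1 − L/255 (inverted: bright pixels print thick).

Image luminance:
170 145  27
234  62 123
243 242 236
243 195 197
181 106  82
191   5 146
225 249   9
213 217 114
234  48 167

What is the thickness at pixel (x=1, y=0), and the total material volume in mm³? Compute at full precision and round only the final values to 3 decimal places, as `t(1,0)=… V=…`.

span = t_max - t_min = 4.66 - 0.57 = 4.090
L(1,0) = 145, L_eff = 1 - 145/255 = 0.431373 (inverted)
t(1,0) = 4.66 - 4.090·0.431373 = 2.896
Σt over all 9·3 pixels = 2152781/25500 ≈ 84.4227843
V = pitch²·Σt = 1.01²·2152781/25500 = 86.120

t(1,0)=2.896 V=86.120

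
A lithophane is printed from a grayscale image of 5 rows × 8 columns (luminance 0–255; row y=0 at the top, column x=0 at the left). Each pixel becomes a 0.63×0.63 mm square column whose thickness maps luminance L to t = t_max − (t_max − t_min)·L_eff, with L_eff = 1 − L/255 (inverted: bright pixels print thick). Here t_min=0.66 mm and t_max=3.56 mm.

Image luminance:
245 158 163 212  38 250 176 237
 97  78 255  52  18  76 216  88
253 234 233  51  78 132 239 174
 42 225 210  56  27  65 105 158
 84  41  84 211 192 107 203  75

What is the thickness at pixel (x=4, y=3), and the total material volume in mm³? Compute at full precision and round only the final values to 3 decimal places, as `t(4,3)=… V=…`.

t(4,3)=0.967 V=35.927

span = t_max - t_min = 3.56 - 0.66 = 2.900
L(4,3) = 27, L_eff = 1 - 27/255 = 0.894118 (inverted)
t(4,3) = 3.56 - 2.900·0.894118 = 0.967
Σt over all 5·8 pixels = 115411/1275 ≈ 90.5184314
V = pitch²·Σt = 0.63²·115411/1275 = 35.927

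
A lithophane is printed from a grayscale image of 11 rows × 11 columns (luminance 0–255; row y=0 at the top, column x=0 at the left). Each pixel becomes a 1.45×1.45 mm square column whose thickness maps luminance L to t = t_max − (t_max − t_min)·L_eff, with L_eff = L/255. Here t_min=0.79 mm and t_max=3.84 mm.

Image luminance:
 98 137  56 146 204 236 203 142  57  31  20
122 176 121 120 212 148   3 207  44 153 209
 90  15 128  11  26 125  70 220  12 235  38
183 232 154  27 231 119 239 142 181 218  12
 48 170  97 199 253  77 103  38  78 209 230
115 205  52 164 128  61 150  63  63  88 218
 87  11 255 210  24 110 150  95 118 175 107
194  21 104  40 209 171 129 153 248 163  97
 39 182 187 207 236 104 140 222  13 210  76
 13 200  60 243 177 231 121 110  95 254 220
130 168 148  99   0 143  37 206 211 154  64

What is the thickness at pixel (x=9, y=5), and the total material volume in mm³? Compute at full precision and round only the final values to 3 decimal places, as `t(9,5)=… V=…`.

span = t_max - t_min = 3.84 - 0.79 = 3.050
L(9,5) = 88, L_eff = 88/255 = 0.345098
t(9,5) = 3.84 - 3.050·0.345098 = 2.787
Σt over all 11·11 pixels = 465917/1700 ≈ 274.0688235
V = pitch²·Σt = 1.45²·465917/1700 = 576.230

t(9,5)=2.787 V=576.230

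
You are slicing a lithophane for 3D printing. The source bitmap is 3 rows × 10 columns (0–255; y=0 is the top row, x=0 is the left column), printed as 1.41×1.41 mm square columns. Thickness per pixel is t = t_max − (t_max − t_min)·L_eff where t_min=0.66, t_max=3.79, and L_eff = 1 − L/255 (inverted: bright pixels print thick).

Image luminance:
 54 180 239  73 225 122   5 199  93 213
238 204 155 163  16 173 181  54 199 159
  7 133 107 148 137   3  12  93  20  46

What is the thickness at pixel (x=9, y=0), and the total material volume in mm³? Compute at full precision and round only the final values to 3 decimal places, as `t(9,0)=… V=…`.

span = t_max - t_min = 3.79 - 0.66 = 3.130
L(9,0) = 213, L_eff = 1 - 213/255 = 0.164706 (inverted)
t(9,0) = 3.79 - 3.130·0.164706 = 3.274
Σt over all 3·10 pixels = 549221/8500 ≈ 64.6142353
V = pitch²·Σt = 1.41²·549221/8500 = 128.460

t(9,0)=3.274 V=128.460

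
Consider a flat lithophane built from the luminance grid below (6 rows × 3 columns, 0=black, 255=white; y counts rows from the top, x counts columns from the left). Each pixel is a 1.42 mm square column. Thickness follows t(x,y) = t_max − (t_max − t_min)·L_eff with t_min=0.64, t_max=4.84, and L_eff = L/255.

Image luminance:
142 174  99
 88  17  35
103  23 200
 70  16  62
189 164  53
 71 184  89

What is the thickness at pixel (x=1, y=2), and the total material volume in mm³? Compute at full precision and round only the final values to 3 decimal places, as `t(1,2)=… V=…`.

t(1,2)=4.461 V=116.586

span = t_max - t_min = 4.84 - 0.64 = 4.200
L(1,2) = 23, L_eff = 23/255 = 0.090196
t(1,2) = 4.84 - 4.200·0.090196 = 4.461
Σt over all 6·3 pixels = 24573/425 ≈ 57.8188235
V = pitch²·Σt = 1.42²·24573/425 = 116.586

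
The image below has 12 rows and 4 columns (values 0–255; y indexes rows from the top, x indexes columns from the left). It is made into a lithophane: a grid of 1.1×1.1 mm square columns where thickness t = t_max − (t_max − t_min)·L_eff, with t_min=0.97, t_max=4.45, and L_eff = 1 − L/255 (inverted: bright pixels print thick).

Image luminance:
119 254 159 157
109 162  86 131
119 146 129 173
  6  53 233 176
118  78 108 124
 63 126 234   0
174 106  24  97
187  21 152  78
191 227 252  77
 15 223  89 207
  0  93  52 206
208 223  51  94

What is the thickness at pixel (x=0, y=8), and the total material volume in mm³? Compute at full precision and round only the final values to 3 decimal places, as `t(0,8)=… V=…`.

t(0,8)=3.577 V=157.232

span = t_max - t_min = 4.45 - 0.97 = 3.480
L(0,8) = 191, L_eff = 1 - 191/255 = 0.250980 (inverted)
t(0,8) = 4.45 - 3.480·0.250980 = 3.577
Σt over all 12·4 pixels = 55226/425 ≈ 129.9435294
V = pitch²·Σt = 1.1²·55226/425 = 157.232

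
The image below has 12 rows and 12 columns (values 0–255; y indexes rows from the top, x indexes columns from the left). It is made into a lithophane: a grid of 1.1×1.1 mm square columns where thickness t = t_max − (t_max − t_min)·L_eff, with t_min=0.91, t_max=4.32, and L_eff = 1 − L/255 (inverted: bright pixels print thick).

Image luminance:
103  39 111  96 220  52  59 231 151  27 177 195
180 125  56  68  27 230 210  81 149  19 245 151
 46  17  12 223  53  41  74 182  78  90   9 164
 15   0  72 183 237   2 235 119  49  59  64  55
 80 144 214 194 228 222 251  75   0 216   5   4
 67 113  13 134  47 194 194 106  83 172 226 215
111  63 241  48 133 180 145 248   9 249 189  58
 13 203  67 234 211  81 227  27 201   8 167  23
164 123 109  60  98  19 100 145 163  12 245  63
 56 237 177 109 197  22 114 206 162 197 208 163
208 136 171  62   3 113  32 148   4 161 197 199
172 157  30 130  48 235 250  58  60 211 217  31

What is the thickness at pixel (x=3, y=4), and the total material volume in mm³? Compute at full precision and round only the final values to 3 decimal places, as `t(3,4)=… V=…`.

t(3,4)=3.504 V=443.275

span = t_max - t_min = 4.32 - 0.91 = 3.410
L(3,4) = 194, L_eff = 1 - 194/255 = 0.239216 (inverted)
t(3,4) = 4.32 - 3.410·0.239216 = 3.504
Σt over all 12·12 pixels = 2335439/6375 ≈ 366.3433725
V = pitch²·Σt = 1.1²·2335439/6375 = 443.275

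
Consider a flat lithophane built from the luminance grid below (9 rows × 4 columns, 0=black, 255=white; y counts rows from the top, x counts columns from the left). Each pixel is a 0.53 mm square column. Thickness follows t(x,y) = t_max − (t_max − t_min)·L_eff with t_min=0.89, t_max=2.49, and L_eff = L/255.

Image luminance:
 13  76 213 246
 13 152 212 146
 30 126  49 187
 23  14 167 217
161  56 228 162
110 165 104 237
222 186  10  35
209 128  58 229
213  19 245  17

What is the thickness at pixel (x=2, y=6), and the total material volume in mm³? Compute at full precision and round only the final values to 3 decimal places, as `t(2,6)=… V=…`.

t(2,6)=2.427 V=16.935

span = t_max - t_min = 2.49 - 0.89 = 1.600
L(2,6) = 10, L_eff = 10/255 = 0.039216
t(2,6) = 2.49 - 1.600·0.039216 = 2.427
Σt over all 9·4 pixels = 76867/1275 ≈ 60.2878431
V = pitch²·Σt = 0.53²·76867/1275 = 16.935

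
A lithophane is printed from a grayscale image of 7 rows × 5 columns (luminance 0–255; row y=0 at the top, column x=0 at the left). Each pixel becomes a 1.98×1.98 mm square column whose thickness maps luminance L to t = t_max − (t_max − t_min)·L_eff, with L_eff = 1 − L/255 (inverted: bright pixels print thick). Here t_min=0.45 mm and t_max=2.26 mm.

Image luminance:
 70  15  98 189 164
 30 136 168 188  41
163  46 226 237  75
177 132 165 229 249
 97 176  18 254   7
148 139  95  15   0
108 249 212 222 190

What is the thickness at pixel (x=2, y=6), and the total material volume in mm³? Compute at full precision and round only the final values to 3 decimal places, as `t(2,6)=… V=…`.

t(2,6)=1.955 V=193.313

span = t_max - t_min = 2.26 - 0.45 = 1.810
L(2,6) = 212, L_eff = 1 - 212/255 = 0.168627 (inverted)
t(2,6) = 2.26 - 1.810·0.168627 = 1.955
Σt over all 7·5 pixels = 419131/8500 ≈ 49.3095294
V = pitch²·Σt = 1.98²·419131/8500 = 193.313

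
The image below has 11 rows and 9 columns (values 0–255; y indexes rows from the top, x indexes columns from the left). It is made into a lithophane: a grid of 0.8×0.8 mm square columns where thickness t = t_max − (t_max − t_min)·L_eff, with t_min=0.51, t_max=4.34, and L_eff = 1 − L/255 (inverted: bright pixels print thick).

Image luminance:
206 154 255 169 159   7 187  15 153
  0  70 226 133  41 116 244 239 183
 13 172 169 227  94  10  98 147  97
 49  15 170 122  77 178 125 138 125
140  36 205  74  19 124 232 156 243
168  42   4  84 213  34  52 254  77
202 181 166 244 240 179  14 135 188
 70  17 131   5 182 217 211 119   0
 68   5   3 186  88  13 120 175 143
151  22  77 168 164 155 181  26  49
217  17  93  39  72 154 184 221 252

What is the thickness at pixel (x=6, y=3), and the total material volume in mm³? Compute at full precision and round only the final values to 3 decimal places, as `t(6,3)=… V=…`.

span = t_max - t_min = 4.34 - 0.51 = 3.830
L(6,3) = 125, L_eff = 1 - 125/255 = 0.509804 (inverted)
t(6,3) = 4.34 - 3.830·0.509804 = 2.387
Σt over all 11·9 pixels = 5992267/25500 ≈ 234.9908627
V = pitch²·Σt = 0.8²·5992267/25500 = 150.394

t(6,3)=2.387 V=150.394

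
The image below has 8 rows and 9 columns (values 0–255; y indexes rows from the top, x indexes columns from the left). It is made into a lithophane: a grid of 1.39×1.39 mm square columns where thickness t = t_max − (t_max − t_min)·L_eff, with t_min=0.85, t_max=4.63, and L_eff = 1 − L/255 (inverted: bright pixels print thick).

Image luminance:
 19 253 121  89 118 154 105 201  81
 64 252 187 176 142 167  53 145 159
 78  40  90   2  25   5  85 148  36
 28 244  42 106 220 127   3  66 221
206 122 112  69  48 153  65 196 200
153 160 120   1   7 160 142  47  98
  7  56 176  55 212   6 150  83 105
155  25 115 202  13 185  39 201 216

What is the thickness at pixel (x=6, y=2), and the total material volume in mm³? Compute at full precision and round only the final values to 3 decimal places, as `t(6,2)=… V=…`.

span = t_max - t_min = 4.63 - 0.85 = 3.780
L(6,2) = 85, L_eff = 1 - 85/255 = 0.666667 (inverted)
t(6,2) = 4.63 - 3.780·0.666667 = 2.110
Σt over all 8·9 pixels = 385578/2125 ≈ 181.4484706
V = pitch²·Σt = 1.39²·385578/2125 = 350.577

t(6,2)=2.110 V=350.577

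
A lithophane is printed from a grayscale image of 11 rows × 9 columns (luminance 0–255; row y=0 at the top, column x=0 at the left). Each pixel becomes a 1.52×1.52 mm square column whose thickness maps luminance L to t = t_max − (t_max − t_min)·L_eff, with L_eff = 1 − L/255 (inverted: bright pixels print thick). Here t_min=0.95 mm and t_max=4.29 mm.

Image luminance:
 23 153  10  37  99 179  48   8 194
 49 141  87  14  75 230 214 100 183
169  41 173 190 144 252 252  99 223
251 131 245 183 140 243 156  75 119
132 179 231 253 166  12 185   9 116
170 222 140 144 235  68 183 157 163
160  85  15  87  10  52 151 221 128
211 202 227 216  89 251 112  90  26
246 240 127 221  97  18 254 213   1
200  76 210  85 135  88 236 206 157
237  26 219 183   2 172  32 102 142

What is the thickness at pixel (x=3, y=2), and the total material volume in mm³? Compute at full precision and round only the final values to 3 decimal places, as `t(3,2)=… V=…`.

t(3,2)=3.439 V=639.535

span = t_max - t_min = 4.29 - 0.95 = 3.340
L(3,2) = 190, L_eff = 1 - 190/255 = 0.254902 (inverted)
t(3,2) = 4.29 - 3.340·0.254902 = 3.439
Σt over all 11·9 pixels = 2352859/8500 ≈ 276.8069412
V = pitch²·Σt = 1.52²·2352859/8500 = 639.535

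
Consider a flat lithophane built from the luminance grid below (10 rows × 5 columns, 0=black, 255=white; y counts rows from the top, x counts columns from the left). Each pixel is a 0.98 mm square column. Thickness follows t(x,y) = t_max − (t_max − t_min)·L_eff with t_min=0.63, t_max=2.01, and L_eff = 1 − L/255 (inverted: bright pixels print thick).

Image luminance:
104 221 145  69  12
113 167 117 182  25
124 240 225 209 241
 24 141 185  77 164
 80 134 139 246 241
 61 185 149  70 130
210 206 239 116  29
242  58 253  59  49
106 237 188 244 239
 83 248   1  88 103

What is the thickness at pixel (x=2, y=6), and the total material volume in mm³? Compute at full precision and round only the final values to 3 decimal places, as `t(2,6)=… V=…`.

t(2,6)=1.923 V=67.768

span = t_max - t_min = 2.01 - 0.63 = 1.380
L(2,6) = 239, L_eff = 1 - 239/255 = 0.062745 (inverted)
t(2,6) = 2.01 - 1.380·0.062745 = 1.923
Σt over all 10·5 pixels = 299889/4250 ≈ 70.5621176
V = pitch²·Σt = 0.98²·299889/4250 = 67.768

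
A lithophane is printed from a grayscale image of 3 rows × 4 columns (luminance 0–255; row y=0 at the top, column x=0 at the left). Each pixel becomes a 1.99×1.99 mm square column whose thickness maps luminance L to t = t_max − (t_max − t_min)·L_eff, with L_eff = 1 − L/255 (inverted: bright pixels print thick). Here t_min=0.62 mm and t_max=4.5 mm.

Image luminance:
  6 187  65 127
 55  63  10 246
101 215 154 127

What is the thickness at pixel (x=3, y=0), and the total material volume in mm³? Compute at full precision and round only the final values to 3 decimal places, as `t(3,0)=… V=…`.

span = t_max - t_min = 4.5 - 0.62 = 3.880
L(3,0) = 127, L_eff = 1 - 127/255 = 0.501961 (inverted)
t(3,0) = 4.5 - 3.880·0.501961 = 2.552
Σt over all 3·4 pixels = 59654/2125 ≈ 28.0724706
V = pitch²·Σt = 1.99²·59654/2125 = 111.170

t(3,0)=2.552 V=111.170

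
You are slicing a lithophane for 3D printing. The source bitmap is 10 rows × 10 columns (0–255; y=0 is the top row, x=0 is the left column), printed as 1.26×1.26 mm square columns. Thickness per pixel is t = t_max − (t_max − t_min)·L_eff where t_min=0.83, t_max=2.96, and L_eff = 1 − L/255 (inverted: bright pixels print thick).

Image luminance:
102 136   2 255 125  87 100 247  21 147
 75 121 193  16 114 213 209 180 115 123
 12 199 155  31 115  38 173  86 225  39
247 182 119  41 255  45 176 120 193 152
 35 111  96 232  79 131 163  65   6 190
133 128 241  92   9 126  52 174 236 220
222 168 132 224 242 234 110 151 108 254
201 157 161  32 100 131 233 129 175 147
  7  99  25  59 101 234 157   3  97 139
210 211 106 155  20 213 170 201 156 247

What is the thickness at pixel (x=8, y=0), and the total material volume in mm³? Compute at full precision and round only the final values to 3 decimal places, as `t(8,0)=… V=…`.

t(8,0)=1.005 V=312.440

span = t_max - t_min = 2.96 - 0.83 = 2.130
L(8,0) = 21, L_eff = 1 - 21/255 = 0.917647 (inverted)
t(8,0) = 2.96 - 2.130·0.917647 = 1.005
Σt over all 10·10 pixels = 418201/2125 ≈ 196.8004706
V = pitch²·Σt = 1.26²·418201/2125 = 312.440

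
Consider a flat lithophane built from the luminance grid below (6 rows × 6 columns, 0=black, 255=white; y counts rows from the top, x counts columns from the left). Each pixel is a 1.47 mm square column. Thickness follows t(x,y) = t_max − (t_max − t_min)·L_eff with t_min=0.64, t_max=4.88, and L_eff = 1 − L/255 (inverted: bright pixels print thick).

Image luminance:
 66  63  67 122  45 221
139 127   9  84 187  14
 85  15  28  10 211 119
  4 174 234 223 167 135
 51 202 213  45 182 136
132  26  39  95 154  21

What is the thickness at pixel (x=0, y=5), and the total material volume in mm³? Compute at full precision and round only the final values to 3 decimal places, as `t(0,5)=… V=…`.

t(0,5)=2.835 V=187.939

span = t_max - t_min = 4.88 - 0.64 = 4.240
L(0,5) = 132, L_eff = 1 - 132/255 = 0.482353 (inverted)
t(0,5) = 4.88 - 4.240·0.482353 = 2.835
Σt over all 6·6 pixels = 22178/255 ≈ 86.9725490
V = pitch²·Σt = 1.47²·22178/255 = 187.939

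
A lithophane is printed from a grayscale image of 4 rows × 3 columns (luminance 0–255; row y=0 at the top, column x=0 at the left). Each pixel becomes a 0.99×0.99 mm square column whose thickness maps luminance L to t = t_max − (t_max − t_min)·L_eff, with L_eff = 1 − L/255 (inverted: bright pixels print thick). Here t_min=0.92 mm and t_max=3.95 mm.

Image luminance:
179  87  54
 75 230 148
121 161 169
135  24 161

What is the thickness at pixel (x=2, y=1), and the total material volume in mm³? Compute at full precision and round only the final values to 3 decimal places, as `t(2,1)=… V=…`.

span = t_max - t_min = 3.95 - 0.92 = 3.030
L(2,1) = 148, L_eff = 1 - 148/255 = 0.419608 (inverted)
t(2,1) = 3.95 - 3.030·0.419608 = 2.679
Σt over all 4·3 pixels = 62446/2125 ≈ 29.3863529
V = pitch²·Σt = 0.99²·62446/2125 = 28.802

t(2,1)=2.679 V=28.802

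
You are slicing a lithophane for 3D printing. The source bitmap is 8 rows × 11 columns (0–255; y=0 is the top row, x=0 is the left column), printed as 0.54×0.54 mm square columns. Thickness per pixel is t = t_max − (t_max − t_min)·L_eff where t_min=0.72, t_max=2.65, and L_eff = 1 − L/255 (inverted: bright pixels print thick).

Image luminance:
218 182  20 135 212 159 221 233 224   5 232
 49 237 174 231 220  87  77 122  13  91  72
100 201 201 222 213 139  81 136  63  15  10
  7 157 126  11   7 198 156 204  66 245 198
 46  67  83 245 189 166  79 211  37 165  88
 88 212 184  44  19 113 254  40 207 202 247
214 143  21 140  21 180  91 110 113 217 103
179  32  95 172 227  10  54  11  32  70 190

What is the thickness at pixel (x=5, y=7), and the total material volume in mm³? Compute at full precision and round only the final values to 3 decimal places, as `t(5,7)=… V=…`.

span = t_max - t_min = 2.65 - 0.72 = 1.930
L(5,7) = 10, L_eff = 1 - 10/255 = 0.960784 (inverted)
t(5,7) = 2.65 - 1.930·0.960784 = 0.796
Σt over all 8·11 pixels = 3812213/25500 ≈ 149.4985490
V = pitch²·Σt = 0.54²·3812213/25500 = 43.594

t(5,7)=0.796 V=43.594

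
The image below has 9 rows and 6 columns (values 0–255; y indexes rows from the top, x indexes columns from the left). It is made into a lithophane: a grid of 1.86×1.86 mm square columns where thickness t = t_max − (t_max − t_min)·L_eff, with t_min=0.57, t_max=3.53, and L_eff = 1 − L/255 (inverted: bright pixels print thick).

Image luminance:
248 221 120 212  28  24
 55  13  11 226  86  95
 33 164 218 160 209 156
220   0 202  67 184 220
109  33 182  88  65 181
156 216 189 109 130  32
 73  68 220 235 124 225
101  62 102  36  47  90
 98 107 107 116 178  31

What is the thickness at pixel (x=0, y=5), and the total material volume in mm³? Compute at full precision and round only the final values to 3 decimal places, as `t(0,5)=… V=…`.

t(0,5)=2.381 V=374.826

span = t_max - t_min = 3.53 - 0.57 = 2.960
L(0,5) = 156, L_eff = 1 - 156/255 = 0.388235 (inverted)
t(0,5) = 3.53 - 2.960·0.388235 = 2.381
Σt over all 9·6 pixels = 1381381/12750 ≈ 108.3436078
V = pitch²·Σt = 1.86²·1381381/12750 = 374.826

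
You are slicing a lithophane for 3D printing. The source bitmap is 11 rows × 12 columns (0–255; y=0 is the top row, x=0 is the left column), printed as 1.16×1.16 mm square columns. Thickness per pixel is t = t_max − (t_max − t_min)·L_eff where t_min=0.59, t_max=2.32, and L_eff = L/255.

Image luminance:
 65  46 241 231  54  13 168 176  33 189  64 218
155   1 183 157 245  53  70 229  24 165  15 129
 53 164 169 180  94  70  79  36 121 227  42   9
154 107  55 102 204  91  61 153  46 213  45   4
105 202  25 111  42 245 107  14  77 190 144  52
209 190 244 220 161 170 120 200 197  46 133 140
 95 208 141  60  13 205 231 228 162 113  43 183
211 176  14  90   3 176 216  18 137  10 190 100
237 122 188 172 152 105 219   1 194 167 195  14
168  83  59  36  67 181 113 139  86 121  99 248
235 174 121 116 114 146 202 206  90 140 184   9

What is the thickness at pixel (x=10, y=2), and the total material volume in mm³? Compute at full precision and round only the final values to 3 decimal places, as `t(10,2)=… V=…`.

t(10,2)=2.035 V=259.869

span = t_max - t_min = 2.32 - 0.59 = 1.730
L(10,2) = 42, L_eff = 42/255 = 0.164706
t(10,2) = 2.32 - 1.730·0.164706 = 2.035
Σt over all 11·12 pixels = 4924691/25500 ≈ 193.1251373
V = pitch²·Σt = 1.16²·4924691/25500 = 259.869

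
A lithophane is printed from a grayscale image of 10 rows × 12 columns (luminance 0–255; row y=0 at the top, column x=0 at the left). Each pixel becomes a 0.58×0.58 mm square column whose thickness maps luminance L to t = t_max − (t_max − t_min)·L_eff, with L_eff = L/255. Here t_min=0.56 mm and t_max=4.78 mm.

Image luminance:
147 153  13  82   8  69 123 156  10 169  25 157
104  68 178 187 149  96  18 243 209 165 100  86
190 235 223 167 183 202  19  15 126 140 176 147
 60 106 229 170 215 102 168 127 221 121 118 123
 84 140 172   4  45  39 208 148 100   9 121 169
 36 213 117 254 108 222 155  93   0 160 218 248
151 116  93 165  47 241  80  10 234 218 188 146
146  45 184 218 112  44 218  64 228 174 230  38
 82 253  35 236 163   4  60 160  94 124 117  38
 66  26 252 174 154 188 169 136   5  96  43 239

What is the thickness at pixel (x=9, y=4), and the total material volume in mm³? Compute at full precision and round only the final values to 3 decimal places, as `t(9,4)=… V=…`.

span = t_max - t_min = 4.78 - 0.56 = 4.220
L(9,4) = 9, L_eff = 9/255 = 0.035294
t(9,4) = 4.78 - 4.220·0.035294 = 4.631
Σt over all 10·12 pixels = 801617/2550 ≈ 314.3596078
V = pitch²·Σt = 0.58²·801617/2550 = 105.751

t(9,4)=4.631 V=105.751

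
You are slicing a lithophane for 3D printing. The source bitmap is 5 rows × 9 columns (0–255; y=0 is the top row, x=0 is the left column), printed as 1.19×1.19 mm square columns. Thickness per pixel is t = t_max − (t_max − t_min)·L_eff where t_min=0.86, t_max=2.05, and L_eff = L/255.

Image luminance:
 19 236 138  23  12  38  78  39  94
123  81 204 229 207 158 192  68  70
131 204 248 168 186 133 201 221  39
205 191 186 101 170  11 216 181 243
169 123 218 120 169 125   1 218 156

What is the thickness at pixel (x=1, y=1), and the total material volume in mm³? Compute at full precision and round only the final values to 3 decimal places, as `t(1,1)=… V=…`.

t(1,1)=1.672 V=88.718

span = t_max - t_min = 2.05 - 0.86 = 1.190
L(1,1) = 81, L_eff = 81/255 = 0.317647
t(1,1) = 2.05 - 1.190·0.317647 = 1.672
Σt over all 5·9 pixels = 46987/750 ≈ 62.6493333
V = pitch²·Σt = 1.19²·46987/750 = 88.718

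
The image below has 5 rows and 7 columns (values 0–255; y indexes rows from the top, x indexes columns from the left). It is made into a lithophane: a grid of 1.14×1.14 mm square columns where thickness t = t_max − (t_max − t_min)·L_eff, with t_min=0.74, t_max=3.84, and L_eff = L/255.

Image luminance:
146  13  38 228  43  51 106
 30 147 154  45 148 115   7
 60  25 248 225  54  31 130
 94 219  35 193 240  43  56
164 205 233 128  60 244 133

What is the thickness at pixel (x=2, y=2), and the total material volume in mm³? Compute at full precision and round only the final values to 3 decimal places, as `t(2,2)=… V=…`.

span = t_max - t_min = 3.84 - 0.74 = 3.100
L(2,2) = 248, L_eff = 248/255 = 0.972549
t(2,2) = 3.84 - 3.100·0.972549 = 0.825
Σt over all 5·7 pixels = 215899/2550 ≈ 84.6662745
V = pitch²·Σt = 1.14²·215899/2550 = 110.032

t(2,2)=0.825 V=110.032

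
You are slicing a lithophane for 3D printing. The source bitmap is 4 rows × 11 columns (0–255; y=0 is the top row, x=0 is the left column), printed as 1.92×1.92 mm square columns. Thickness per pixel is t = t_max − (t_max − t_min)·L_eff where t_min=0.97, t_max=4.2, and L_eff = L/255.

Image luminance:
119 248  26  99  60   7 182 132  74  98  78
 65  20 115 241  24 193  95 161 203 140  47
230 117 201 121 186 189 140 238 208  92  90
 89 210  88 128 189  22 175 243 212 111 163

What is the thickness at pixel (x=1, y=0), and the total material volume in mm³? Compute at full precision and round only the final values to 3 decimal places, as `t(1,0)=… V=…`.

span = t_max - t_min = 4.2 - 0.97 = 3.230
L(1,0) = 248, L_eff = 248/255 = 0.972549
t(1,0) = 4.2 - 3.230·0.972549 = 1.059
Σt over all 4·11 pixels = 165689/1500 ≈ 110.4593333
V = pitch²·Σt = 1.92²·165689/1500 = 407.197

t(1,0)=1.059 V=407.197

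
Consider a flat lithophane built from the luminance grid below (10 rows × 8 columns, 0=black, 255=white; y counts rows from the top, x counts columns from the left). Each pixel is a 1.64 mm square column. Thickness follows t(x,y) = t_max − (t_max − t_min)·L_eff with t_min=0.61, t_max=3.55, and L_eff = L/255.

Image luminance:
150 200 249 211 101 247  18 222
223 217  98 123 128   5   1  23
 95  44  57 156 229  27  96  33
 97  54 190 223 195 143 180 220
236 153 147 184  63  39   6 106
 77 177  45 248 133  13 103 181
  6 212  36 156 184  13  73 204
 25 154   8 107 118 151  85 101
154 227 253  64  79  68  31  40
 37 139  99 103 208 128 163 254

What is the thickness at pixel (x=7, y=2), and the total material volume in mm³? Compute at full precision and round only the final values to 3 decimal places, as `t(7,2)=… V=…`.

t(7,2)=3.170 V=458.527

span = t_max - t_min = 3.55 - 0.61 = 2.940
L(7,2) = 33, L_eff = 33/255 = 0.129412
t(7,2) = 3.55 - 2.940·0.129412 = 3.170
Σt over all 10·8 pixels = 362273/2125 ≈ 170.4814118
V = pitch²·Σt = 1.64²·362273/2125 = 458.527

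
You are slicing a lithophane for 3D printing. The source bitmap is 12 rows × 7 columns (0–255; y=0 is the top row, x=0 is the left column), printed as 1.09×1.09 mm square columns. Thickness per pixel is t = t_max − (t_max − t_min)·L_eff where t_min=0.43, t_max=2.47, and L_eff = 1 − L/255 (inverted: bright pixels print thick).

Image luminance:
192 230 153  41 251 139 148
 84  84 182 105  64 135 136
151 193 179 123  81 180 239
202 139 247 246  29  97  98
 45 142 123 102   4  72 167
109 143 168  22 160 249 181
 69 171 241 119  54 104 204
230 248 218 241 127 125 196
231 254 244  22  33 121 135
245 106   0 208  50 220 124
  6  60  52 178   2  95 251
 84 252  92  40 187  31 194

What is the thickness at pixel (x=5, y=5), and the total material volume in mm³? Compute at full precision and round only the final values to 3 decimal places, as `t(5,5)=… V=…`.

t(5,5)=2.422 V=154.111

span = t_max - t_min = 2.47 - 0.43 = 2.040
L(5,5) = 249, L_eff = 1 - 249/255 = 0.023529 (inverted)
t(5,5) = 2.47 - 2.040·0.023529 = 2.422
Σt over all 12·7 pixels = 129.712
V = pitch²·Σt = 1.09²·129.712 = 154.111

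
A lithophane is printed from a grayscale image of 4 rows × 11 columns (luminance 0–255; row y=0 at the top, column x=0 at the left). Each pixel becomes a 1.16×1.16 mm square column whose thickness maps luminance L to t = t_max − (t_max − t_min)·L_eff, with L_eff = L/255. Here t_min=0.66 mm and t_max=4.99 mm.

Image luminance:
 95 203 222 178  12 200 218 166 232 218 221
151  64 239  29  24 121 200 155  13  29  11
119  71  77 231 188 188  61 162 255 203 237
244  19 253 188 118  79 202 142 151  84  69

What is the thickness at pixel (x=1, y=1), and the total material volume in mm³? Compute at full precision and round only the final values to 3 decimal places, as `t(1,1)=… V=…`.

span = t_max - t_min = 4.99 - 0.66 = 4.330
L(1,1) = 64, L_eff = 64/255 = 0.250980
t(1,1) = 4.99 - 4.330·0.250980 = 3.903
Σt over all 4·11 pixels = 475449/4250 ≈ 111.8703529
V = pitch²·Σt = 1.16²·475449/4250 = 150.533

t(1,1)=3.903 V=150.533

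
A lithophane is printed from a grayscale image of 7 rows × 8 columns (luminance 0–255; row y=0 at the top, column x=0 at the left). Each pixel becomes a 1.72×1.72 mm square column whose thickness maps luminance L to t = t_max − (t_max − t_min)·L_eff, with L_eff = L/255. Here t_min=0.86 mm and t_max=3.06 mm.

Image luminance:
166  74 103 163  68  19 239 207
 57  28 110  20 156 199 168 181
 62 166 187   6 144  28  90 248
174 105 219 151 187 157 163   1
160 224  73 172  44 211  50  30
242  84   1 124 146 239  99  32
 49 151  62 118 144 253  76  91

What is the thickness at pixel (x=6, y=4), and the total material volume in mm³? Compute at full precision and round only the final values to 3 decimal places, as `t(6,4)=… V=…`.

span = t_max - t_min = 3.06 - 0.86 = 2.200
L(6,4) = 50, L_eff = 50/255 = 0.196078
t(6,4) = 3.06 - 2.200·0.196078 = 2.629
Σt over all 7·8 pixels = 47451/425 ≈ 111.6494118
V = pitch²·Σt = 1.72²·47451/425 = 330.304

t(6,4)=2.629 V=330.304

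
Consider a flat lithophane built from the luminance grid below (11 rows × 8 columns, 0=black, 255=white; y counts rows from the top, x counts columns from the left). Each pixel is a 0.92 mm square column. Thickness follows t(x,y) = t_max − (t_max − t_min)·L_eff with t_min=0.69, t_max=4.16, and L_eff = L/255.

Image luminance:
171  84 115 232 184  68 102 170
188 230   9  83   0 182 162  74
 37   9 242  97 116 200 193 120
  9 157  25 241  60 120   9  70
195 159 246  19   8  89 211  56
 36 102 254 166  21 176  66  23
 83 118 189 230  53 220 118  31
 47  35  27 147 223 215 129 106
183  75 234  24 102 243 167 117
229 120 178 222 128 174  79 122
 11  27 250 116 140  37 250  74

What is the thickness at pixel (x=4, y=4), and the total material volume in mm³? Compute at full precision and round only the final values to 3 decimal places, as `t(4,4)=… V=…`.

t(4,4)=4.051 V=184.780

span = t_max - t_min = 4.16 - 0.69 = 3.470
L(4,4) = 8, L_eff = 8/255 = 0.031373
t(4,4) = 4.16 - 3.470·0.031373 = 4.051
Σt over all 11·8 pixels = 5566967/25500 ≈ 218.3124314
V = pitch²·Σt = 0.92²·5566967/25500 = 184.780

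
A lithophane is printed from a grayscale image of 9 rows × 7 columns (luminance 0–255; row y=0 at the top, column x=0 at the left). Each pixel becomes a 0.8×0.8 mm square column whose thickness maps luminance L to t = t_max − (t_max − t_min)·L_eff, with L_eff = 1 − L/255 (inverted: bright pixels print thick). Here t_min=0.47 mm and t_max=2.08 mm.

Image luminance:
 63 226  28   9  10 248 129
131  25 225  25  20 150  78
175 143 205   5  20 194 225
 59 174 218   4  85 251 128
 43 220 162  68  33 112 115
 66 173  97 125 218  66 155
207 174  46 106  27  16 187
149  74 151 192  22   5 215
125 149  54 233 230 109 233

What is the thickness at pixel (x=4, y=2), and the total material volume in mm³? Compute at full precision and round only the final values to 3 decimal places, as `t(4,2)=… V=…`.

t(4,2)=0.596 V=49.701

span = t_max - t_min = 2.08 - 0.47 = 1.610
L(4,2) = 20, L_eff = 1 - 20/255 = 0.921569 (inverted)
t(4,2) = 2.08 - 1.610·0.921569 = 0.596
Σt over all 9·7 pixels = 396053/5100 ≈ 77.6574510
V = pitch²·Σt = 0.8²·396053/5100 = 49.701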